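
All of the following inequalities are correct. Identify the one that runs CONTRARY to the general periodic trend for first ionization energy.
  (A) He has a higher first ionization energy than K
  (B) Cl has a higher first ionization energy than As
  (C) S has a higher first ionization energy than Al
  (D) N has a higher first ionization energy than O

The general trend: first ionization energy increases across a period and decreases down a group.
(A) He (period 1, group 18) vs K (period 4, group 1): the stated order agrees with the simple trend.
(B) Cl (period 3, group 17) vs As (period 4, group 15): the stated order agrees with the simple trend.
(C) S (period 3, group 16) vs Al (period 3, group 13): the stated order agrees with the simple trend.
(D) N (period 2, group 15) vs O (period 2, group 16): the stated order contradicts the simple trend.
The exception is (D): pairing an electron in O's 2p⁴ costs repulsion energy, so O ionizes more easily than half-filled N (2p³).

(D)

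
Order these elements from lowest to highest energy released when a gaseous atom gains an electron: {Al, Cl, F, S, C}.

Al < C < S < F < Cl

C is in period 2, group 14; F is in period 2, group 17; Al is in period 3, group 13; S is in period 3, group 16; Cl is in period 3, group 17.
EA tends to increase across a period and decrease down a group, though the pattern is less regular than for IE or radius.
These span different periods and groups, so the two trends combine.
C > Al: relative to Al, both the across-period and down-group shifts push C's electron affinity up.
S > C: the two effects oppose for this pair; the across-period effect wins (200 vs 122 kJ/mol).
F > S: relative to S, both the across-period and down-group shifts push F's electron affinity up.
Cl > F: this pair runs against the simple trend — see the exception note.
Note the exception: Cl has a higher electron affinity than F, contrary to the simple trend — F's small 2p subshell makes the incoming electron feel strong e⁻–e⁻ repulsion, so Cl actually releases more energy on gaining an electron.
Approximate values (kJ/mol): C 122, F 328, Al 42, S 200, Cl 349.
So from lowest to highest: Al < C < S < F < Cl.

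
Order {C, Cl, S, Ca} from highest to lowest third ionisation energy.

IE_3 is the cost of taking one more electron from the +2 cation: C²⁺ still has 2 valence electrons; Cl²⁺ still has 5 valence electrons; S²⁺ still has 4 valence electrons; Ca²⁺ is the bare [Ar] core.
Pulling an electron out of a noble-gas core costs far more than removing a remaining valence electron, so Ca sits at the high end of IE_3.
Valence configurations: C²⁺ [He]2s², Cl²⁺ [Ne]3s²3p³, S²⁺ [Ne]3s²3p².
The numbers (kJ/mol): C 4620, Cl 3822, S 3357, Ca 4912.
Overall IE_3 order: S < Cl < C < Ca.

Ca > C > Cl > S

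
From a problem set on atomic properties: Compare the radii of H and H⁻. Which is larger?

Forming H⁻ adds 1 electron to H. More electron–electron repulsion in the same shell, with unchanged nuclear charge, lets the cloud expand.
An anion is larger than its parent atom: H⁻ > H.

H⁻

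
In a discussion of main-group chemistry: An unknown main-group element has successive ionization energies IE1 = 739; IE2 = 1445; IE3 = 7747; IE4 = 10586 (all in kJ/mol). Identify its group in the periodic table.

Group 2

Look for the largest jump between consecutive ionization energies: IE3/IE2 ≈ 5.4, far larger than any earlier ratio.
That jump marks the point where a core electron is being removed. So the atom has 2 valence electrons.
A main-group element with 2 valence electrons is in group 2.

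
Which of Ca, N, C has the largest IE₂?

N

IE_2 is the cost of taking one more electron from the +1 cation: Ca⁺ still has 1 valence electron; N⁺ still has 4 valence electrons; C⁺ still has 3 valence electrons.
All are still removing valence electrons, so compare the +1 ions as you would atoms: IE_2 generally rises across a period (higher Z_eff) and falls down a group (larger shell), subject to the usual subshell exceptions.
Valence configurations: Ca⁺ [Ar]4s¹, N⁺ [He]2s²2p², C⁺ [He]2s²2p¹.
Tabulated IE_2 (kJ/mol): Ca 1145, N 2856, C 2353.
Hence IE_2: Ca < C < N.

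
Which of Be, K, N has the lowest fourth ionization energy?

K

After 3 electrons have been removed, what remains? Be³⁺ is already 1 electron into the core; K³⁺ is already 2 electrons into the core; N³⁺ still has 2 valence electrons.
Usually core removal costs more than valence removal, but here the competition is close: a tightly held n=2 valence electron can cost more to remove than an n=3 core electron, so the actual values have to decide it.
Approximate IE_4 values (kJ/mol): Be 21007, K 5877, N 7475.
Overall IE_4 order: K < N < Be.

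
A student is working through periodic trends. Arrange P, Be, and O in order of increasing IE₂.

The second ionization energy removes an electron from the +1 ion. For each element: P⁺ still has 4 valence electrons; Be⁺ still has 1 valence electron; O⁺ still has 5 valence electrons.
All are still removing valence electrons, so compare the +1 ions as you would atoms: IE_2 generally rises across a period (higher Z_eff) and falls down a group (larger shell), subject to the usual subshell exceptions.
Valence configurations: P⁺ [Ne]3s²3p², Be⁺ [He]2s¹, O⁺ [He]2s²2p³.
Tabulated IE_2 (kJ/mol): P 1907, Be 1757, O 3388.
So the second ionization energies run Be < P < O.

Be < P < O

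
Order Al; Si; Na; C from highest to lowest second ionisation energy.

Consider each +1 ion: Al⁺ still has 2 valence electrons; Si⁺ still has 3 valence electrons; Na⁺ is the bare [Ne] core; C⁺ still has 3 valence electrons.
Core electrons are held far more tightly than valence electrons, so Na tops the IE_2 order.
Valence configurations: Al⁺ [Ne]3s², Si⁺ [Ne]3s²3p¹, C⁺ [He]2s²2p¹.
Si⁺ loses a lone 3p electron whereas Al⁺ must break into a filled 3s² pair, so IE_2(Al) > IE_2(Si) even though Si has the higher nuclear charge.
Approximate IE_2 values (kJ/mol): Al 1817, Si 1577, Na 4562, C 2353.
Putting it together, IE_2: Si < Al < C < Na.

Na > C > Al > Si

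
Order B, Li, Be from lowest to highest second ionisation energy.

After 1 electron has been removed, what remains? B⁺ still has 2 valence electrons; Li⁺ is the bare [He] core; Be⁺ still has 1 valence electron.
Breaking into a closed-shell core is much more expensive than removing a leftover valence electron — Li has the largest IE_2 here.
Valence configurations: B⁺ [He]2s², Be⁺ [He]2s¹.
The numbers (kJ/mol): B 2427, Li 7298, Be 1757.
Putting it together, IE_2: Be < B < Li.

Be, B, Li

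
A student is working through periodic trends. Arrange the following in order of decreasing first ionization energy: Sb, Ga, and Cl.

Cl > Sb > Ga

Cl is in period 3, group 17; Ga is in period 4, group 13; Sb is in period 5, group 15.
Removing the outermost electron gets harder across a period and easier down a group.
These span different periods and groups, so the two trends combine.
Sb > Ga: the two effects oppose for this pair; the across-period effect wins (831 vs 579 kJ/mol).
Cl > Sb: relative to Sb, both the across-period and down-group shifts push Cl's first ionization energy up.
For reference (kJ/mol): Cl 1251, Ga 579, Sb 831.
So from highest to lowest: Cl > Sb > Ga.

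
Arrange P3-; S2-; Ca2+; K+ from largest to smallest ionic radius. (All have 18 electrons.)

All of these have 18 electrons, so size is governed by nuclear charge alone: the more protons, the stronger the pull on the same electron cloud, and the smaller the ion.
Nuclear charges: Ca2+ (Z=20), K+ (Z=19), S2- (Z=16), P3- (Z=15).
Largest to smallest: P3- > S2- > K+ > Ca2+.

P3- > S2- > K+ > Ca2+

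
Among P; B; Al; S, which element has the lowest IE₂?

Al

The second ionization energy removes an electron from the +1 ion. For each element: P⁺ still has 4 valence electrons; B⁺ still has 2 valence electrons; Al⁺ still has 2 valence electrons; S⁺ still has 5 valence electrons.
All are still removing valence electrons, so compare the +1 ions as you would atoms: IE_2 generally rises across a period (higher Z_eff) and falls down a group (larger shell), subject to the usual subshell exceptions.
Valence configurations: P⁺ [Ne]3s²3p², B⁺ [He]2s², Al⁺ [Ne]3s², S⁺ [Ne]3s²3p³.
Tabulated IE_2 (kJ/mol): P 1907, B 2427, Al 1817, S 2252.
So the second ionization energies run Al < P < S < B.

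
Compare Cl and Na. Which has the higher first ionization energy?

Cl

Na is in period 3, group 1; Cl is in period 3, group 17.
First ionization energy rises across a period (greater Z_eff holds electrons more tightly) and falls down a group (valence electrons are farther from the nucleus).
All lie in period 3, so first ionization energy increases left to right.
So Cl has the higher first ionization energy (Cl > Na).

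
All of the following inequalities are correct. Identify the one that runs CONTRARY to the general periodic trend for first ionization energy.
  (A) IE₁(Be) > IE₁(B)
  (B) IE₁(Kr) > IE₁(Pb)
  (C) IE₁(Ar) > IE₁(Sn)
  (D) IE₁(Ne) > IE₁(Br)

(A)

The general trend: first ionization energy increases across a period and decreases down a group.
(A) Be (period 2, group 2) vs B (period 2, group 13): the stated order contradicts the simple trend.
(B) Kr (period 4, group 18) vs Pb (period 6, group 14): the stated order agrees with the simple trend.
(C) Ar (period 3, group 18) vs Sn (period 5, group 14): the stated order agrees with the simple trend.
(D) Ne (period 2, group 18) vs Br (period 4, group 17): the stated order agrees with the simple trend.
The exception is (A): removing B's lone 2p electron is easier than breaking Be's filled 2s².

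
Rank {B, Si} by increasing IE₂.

After 1 electron has been removed, what remains? B⁺ still has 2 valence electrons; Si⁺ still has 3 valence electrons.
All are still removing valence electrons, so compare the +1 ions as you would atoms: IE_2 generally rises across a period (higher Z_eff) and falls down a group (larger shell), subject to the usual subshell exceptions.
Valence configurations: B⁺ [He]2s², Si⁺ [Ne]3s²3p¹.
The numbers (kJ/mol): B 2427, Si 1577.
Overall IE_2 order: Si < B.

Si, B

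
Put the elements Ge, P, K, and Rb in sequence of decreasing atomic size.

Rb > K > Ge > P

Radius decreases left→right (rising Z_eff, same n) and increases top→bottom (higher n).
Here both period and group differ, so the two effects have to be weighed against each other.
Ge > P: both effects reinforce here, so Ge is clearly the larger of the two.
K > Ge: K lies to the left of Ge in period 4, so the across-period effect alone puts K larger.
Rb > K: Rb sits below K in group 1, so the down-group effect alone puts Rb larger.
Approximate values (pm): P 111, K 196, Ge 121, Rb 210.
So from largest to smallest: Rb > K > Ge > P.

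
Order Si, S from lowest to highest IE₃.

Si, S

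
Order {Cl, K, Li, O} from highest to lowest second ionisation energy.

IE_2 is the cost of taking one more electron from the +1 cation: Cl⁺ still has 6 valence electrons; K⁺ is the bare [Ar] core; Li⁺ is the bare [He] core; O⁺ still has 5 valence electrons.
Usually core removal costs more than valence removal, but here the competition is close: a tightly held n=2 valence electron can cost more to remove than an n=3 core electron, so the actual values have to decide it.
Valence configurations: Cl⁺ [Ne]3s²3p⁴, O⁺ [He]2s²2p³.
The numbers (kJ/mol): Cl 2298, K 3052, Li 7298, O 3388.
So the second ionization energies run Cl < K < O < Li.

Li > O > K > Cl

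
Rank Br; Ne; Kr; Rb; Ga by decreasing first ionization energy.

Ne is in period 2, group 18; Ga is in period 4, group 13; Br is in period 4, group 17; Kr is in period 4, group 18; Rb is in period 5, group 1.
First ionization energy rises across a period (greater Z_eff holds electrons more tightly) and falls down a group (valence electrons are farther from the nucleus).
Neither a single period nor a single group — weigh both effects.
Ga > Rb: relative to Rb, both the across-period and down-group shifts push Ga's first ionization energy up.
Br > Ga: Br lies to the right of Ga in period 4, so the across-period effect alone puts Br higher.
Kr > Br: both are in period 4; the period trend gives Kr the larger value.
Ne > Kr: Ne sits above Kr in group 18, so the down-group effect alone puts Ne higher.
Approximate values (kJ/mol): Ne 2081, Ga 579, Br 1140, Kr 1351, Rb 403.
So from highest to lowest: Ne > Kr > Br > Ga > Rb.

Ne > Kr > Br > Ga > Rb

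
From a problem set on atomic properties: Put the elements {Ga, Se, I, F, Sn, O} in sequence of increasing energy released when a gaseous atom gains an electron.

Ga < Sn < O < Se < I < F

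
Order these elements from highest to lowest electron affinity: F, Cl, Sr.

Cl > F > Sr

F is in period 2, group 17; Cl is in period 3, group 17; Sr is in period 5, group 2.
Adding an electron releases more energy for atoms nearer the top right (short of the noble gases).
These span different periods and groups, so the two trends combine.
F > Sr: both effects reinforce here, so F is clearly the higher of the two.
Cl > F: this pair runs against the simple trend — see the exception note.
Note the exception: Cl has a higher electron affinity than F, contrary to the simple trend — F's small 2p subshell makes the incoming electron feel strong e⁻–e⁻ repulsion, so Cl actually releases more energy on gaining an electron.
For reference (kJ/mol): F 328, Cl 349, Sr 5.
So from highest to lowest: Cl > F > Sr.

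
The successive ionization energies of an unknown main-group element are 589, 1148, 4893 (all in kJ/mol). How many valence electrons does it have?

Look for the largest jump between consecutive ionization energies: IE3/IE2 ≈ 4.3, far larger than any earlier ratio.
That jump marks the point where a core electron is being removed. So the atom has 2 valence electrons.

2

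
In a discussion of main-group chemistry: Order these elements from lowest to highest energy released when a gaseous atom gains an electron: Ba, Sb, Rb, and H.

Electron affinity generally becomes more exothermic across a period toward the halogens and less exothermic down a group.
Here both period and group differ, so the two effects have to be weighed against each other.
Rb > Ba: the two effects oppose for this pair; the down-group effect wins (47 vs 14 kJ/mol).
H > Rb: H sits above Rb in group 1, so the down-group effect alone puts H higher.
Sb > H: the two effects oppose for this pair; the across-period effect wins (103 vs 73 kJ/mol).
For reference (kJ/mol): H 73, Rb 47, Sb 103, Ba 14.
So from lowest to highest: Ba < Rb < H < Sb.

Ba < Rb < H < Sb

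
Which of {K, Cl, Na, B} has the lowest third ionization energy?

Consider each +2 ion: K²⁺ is already 1 electron into the core; Cl²⁺ still has 5 valence electrons; Na²⁺ is already 1 electron into the core; B²⁺ still has 1 valence electron.
Core electrons are held far more tightly than valence electrons, so K and Na top the IE_3 order.
Valence configurations: Cl²⁺ [Ne]3s²3p³, B²⁺ [He]2s¹.
Approximate IE_3 values (kJ/mol): K 4420, Cl 3822, Na 6910, B 3660.
Putting it together, IE_3: B < Cl < K < Na.

B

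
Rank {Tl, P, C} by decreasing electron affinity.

C is in period 2, group 14; P is in period 3, group 15; Tl is in period 6, group 13.
Adding an electron releases more energy for atoms nearer the top right (short of the noble gases).
These span different periods and groups, so the two trends combine.
P > Tl: relative to Tl, both the across-period and down-group shifts push P's electron affinity up.
C > P: period and group pull opposite ways; the down-group shift dominates (122 vs 72 kJ/mol).
Tabulated electron affinity (kJ/mol): C 122, P 72, Tl 19.
So from highest to lowest: C > P > Tl.

C > P > Tl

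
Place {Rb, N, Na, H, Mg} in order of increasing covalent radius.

H < N < Mg < Na < Rb

H is in period 1, group 1; N is in period 2, group 15; Na is in period 3, group 1; Mg is in period 3, group 2; Rb is in period 5, group 1.
Atomic radius shrinks across a period as nuclear charge pulls the same shell inward, and grows down a group as new shells are added.
These span different periods and groups, so the two trends combine.
N > H: the two effects oppose for this pair; the down-group effect wins (71 vs 32 pm).
Mg > N: relative to N, both the across-period and down-group shifts push Mg's atomic radius up.
Na > Mg: Na lies to the left of Mg in period 3, so the across-period effect alone puts Na larger.
Rb > Na: they share group 1; the group trend gives Rb the larger value.
Approximate values (pm): H 32, N 71, Na 155, Mg 139, Rb 210.
So from smallest to largest: H < N < Mg < Na < Rb.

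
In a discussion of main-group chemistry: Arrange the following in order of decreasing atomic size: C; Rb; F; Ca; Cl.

C is in period 2, group 14; F is in period 2, group 17; Cl is in period 3, group 17; Ca is in period 4, group 2; Rb is in period 5, group 1.
Across a period the added protons contract the valence shell; down a group each new principal shell makes the atom larger.
These span different periods and groups, so the two trends combine.
C > F: C lies to the left of F in period 2, so the across-period effect alone puts C larger.
Cl > C: the two effects oppose for this pair; the down-group effect wins (99 vs 75 pm).
Ca > Cl: both effects reinforce here, so Ca is clearly the larger of the two.
Rb > Ca: both effects reinforce here, so Rb is clearly the larger of the two.
Approximate values (pm): C 75, F 64, Cl 99, Ca 171, Rb 210.
So from largest to smallest: Rb > Ca > Cl > C > F.

Rb > Ca > Cl > C > F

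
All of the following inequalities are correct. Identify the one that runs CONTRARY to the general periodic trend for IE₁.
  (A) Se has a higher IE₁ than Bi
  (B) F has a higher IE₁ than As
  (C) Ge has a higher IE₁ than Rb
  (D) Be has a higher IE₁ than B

The general trend: IE₁ increases across a period and decreases down a group.
(A) Se (period 4, group 16) vs Bi (period 6, group 15): the stated order agrees with the simple trend.
(B) F (period 2, group 17) vs As (period 4, group 15): the stated order agrees with the simple trend.
(C) Ge (period 4, group 14) vs Rb (period 5, group 1): the stated order agrees with the simple trend.
(D) Be (period 2, group 2) vs B (period 2, group 13): the stated order contradicts the simple trend.
The exception is (D): removing B's lone 2p electron is easier than breaking Be's filled 2s².

(D)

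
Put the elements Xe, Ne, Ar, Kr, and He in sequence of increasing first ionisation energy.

Xe < Kr < Ar < Ne < He

He is in period 1, group 18; Ne is in period 2, group 18; Ar is in period 3, group 18; Kr is in period 4, group 18; Xe is in period 5, group 18.
Across a period the outer electron is held more tightly (higher IE₁); down a group it sits in a higher shell, more shielded, and comes off more easily.
All are in group 18, so first ionization energy increases up the group.
So from lowest to highest: Xe < Kr < Ar < Ne < He.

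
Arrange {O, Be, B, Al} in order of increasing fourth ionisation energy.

O < Al < Be < B

IE_4 is the cost of taking one more electron from the +3 cation: O³⁺ still has 3 valence electrons; Be³⁺ is already 1 electron into the core; B³⁺ is the bare [He] core; Al³⁺ is the bare [Ne] core.
Core electrons are held far more tightly than valence electrons, so Al, Be and B top the IE_4 order.
Tabulated IE_4 (kJ/mol): O 7469, Be 21007, B 25026, Al 11577.
Overall IE_4 order: O < Al < Be < B.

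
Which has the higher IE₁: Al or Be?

Be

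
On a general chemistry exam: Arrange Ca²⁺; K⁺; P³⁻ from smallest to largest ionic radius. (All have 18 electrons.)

All of these have 18 electrons, so size is governed by nuclear charge alone: the more protons, the stronger the pull on the same electron cloud, and the smaller the ion.
Nuclear charges: Ca²⁺ (Z=20), K⁺ (Z=19), P³⁻ (Z=15).
Smallest to largest: Ca²⁺ < K⁺ < P³⁻.

Ca²⁺ < K⁺ < P³⁻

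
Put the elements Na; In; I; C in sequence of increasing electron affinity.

In, Na, C, I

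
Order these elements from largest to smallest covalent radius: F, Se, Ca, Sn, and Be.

Be is in period 2, group 2; F is in period 2, group 17; Ca is in period 4, group 2; Se is in period 4, group 16; Sn is in period 5, group 14.
Moving right in a period, electrons are added to the same shell under a stronger nuclear pull, so atoms get smaller; moving down, a new shell is opened and atoms get larger.
Neither a single period nor a single group — weigh both effects.
Be > F: Be lies to the left of F in period 2, so the across-period effect alone puts Be larger.
Se > Be: the two effects oppose for this pair; the down-group effect wins (116 vs 102 pm).
Sn > Se: relative to Se, both the across-period and down-group shifts push Sn's atomic radius up.
Ca > Sn: the two effects oppose for this pair; the across-period effect wins (171 vs 140 pm).
For reference (pm): Be 102, F 64, Ca 171, Se 116, Sn 140.
So from largest to smallest: Ca > Sn > Se > Be > F.

Ca > Sn > Se > Be > F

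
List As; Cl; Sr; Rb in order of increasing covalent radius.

Cl < As < Sr < Rb

Cl is in period 3, group 17; As is in period 4, group 15; Rb is in period 5, group 1; Sr is in period 5, group 2.
Moving right in a period, electrons are added to the same shell under a stronger nuclear pull, so atoms get smaller; moving down, a new shell is opened and atoms get larger.
These span different periods and groups, so the two trends combine.
As > Cl: both effects reinforce here, so As is clearly the larger of the two.
Sr > As: relative to As, both the across-period and down-group shifts push Sr's atomic radius up.
Rb > Sr: Rb lies to the left of Sr in period 5, so the across-period effect alone puts Rb larger.
Tabulated atomic radius (pm): Cl 99, As 121, Rb 210, Sr 185.
So from smallest to largest: Cl < As < Sr < Rb.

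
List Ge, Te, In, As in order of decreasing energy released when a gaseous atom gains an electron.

Te > Ge > As > In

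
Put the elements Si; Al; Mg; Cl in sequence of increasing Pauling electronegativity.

Mg, Al, Si, Cl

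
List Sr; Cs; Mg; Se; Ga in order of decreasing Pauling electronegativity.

Electronegativity increases across a period and decreases down a group, tracking effective nuclear charge and atomic size.
Here both period and group differ, so the two effects have to be weighed against each other.
Sr > Cs: both effects reinforce here, so Sr is clearly the higher of the two.
Mg > Sr: Mg sits above Sr in group 2, so the down-group effect alone puts Mg higher.
Ga > Mg: the two effects oppose for this pair; the across-period effect wins (1.81 vs 1.31).
Se > Ga: Se lies to the right of Ga in period 4, so the across-period effect alone puts Se higher.
Approximate values (Pauling): Mg 1.31, Ga 1.81, Se 2.55, Sr 0.95, Cs 0.79.
So from highest to lowest: Se > Ga > Mg > Sr > Cs.

Se > Ga > Mg > Sr > Cs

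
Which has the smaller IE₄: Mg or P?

P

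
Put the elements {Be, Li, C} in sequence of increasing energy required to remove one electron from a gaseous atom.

Across a period the outer electron is held more tightly (higher IE₁); down a group it sits in a higher shell, more shielded, and comes off more easily.
All lie in period 2, so first ionization energy increases left to right.
So from lowest to highest: Li < Be < C.

Li < Be < C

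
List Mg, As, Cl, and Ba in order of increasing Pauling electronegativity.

Ba < Mg < As < Cl

Mg is in period 3, group 2; Cl is in period 3, group 17; As is in period 4, group 15; Ba is in period 6, group 2.
Electronegativity increases across a period and decreases down a group, tracking effective nuclear charge and atomic size.
These span different periods and groups, so the two trends combine.
Mg > Ba: Mg sits above Ba in group 2, so the down-group effect alone puts Mg higher.
As > Mg: the two effects oppose for this pair; the across-period effect wins (2.18 vs 1.31).
Cl > As: relative to As, both the across-period and down-group shifts push Cl's electronegativity up.
For reference (Pauling): Mg 1.31, Cl 3.16, As 2.18, Ba 0.89.
So from lowest to highest: Ba < Mg < As < Cl.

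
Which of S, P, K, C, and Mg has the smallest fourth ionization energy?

S

Consider each +3 ion: S³⁺ still has 3 valence electrons; P³⁺ still has 2 valence electrons; K³⁺ is already 2 electrons into the core; C³⁺ still has 1 valence electron; Mg³⁺ is already 1 electron into the core.
Usually core removal costs more than valence removal, but here the competition is close: a tightly held n=2 valence electron can cost more to remove than an n=3 core electron, so the actual values have to decide it.
Valence configurations: S³⁺ [Ne]3s²3p¹, P³⁺ [Ne]3s², C³⁺ [He]2s¹.
S³⁺ loses a lone 3p electron whereas P³⁺ must break into a filled 3s² pair, so IE_4(P) > IE_4(S) even though S has the higher nuclear charge.
Approximate IE_4 values (kJ/mol): S 4556, P 4964, K 5877, C 6223, Mg 10543.
Hence IE_4: S < P < K < C < Mg.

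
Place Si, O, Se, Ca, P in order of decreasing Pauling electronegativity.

O > Se > P > Si > Ca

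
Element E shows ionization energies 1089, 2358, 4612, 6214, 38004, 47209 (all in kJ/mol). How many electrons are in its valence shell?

4

Look for the largest jump between consecutive ionization energies: IE5/IE4 ≈ 6.1, far larger than any earlier ratio.
That jump marks the point where a core electron is being removed. So the atom has 4 valence electrons.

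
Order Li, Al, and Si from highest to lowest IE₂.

After 1 electron has been removed, what remains? Li⁺ is the bare [He] core; Al⁺ still has 2 valence electrons; Si⁺ still has 3 valence electrons.
Core electrons are held far more tightly than valence electrons, so Li tops the IE_2 order.
Valence configurations: Al⁺ [Ne]3s², Si⁺ [Ne]3s²3p¹.
Si⁺ loses a lone 3p electron whereas Al⁺ must break into a filled 3s² pair, so IE_2(Al) > IE_2(Si) even though Si has the higher nuclear charge.
The numbers (kJ/mol): Li 7298, Al 1817, Si 1577.
Overall IE_2 order: Si < Al < Li.

Li, Al, Si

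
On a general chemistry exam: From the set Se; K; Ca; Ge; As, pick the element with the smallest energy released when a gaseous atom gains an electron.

K is in period 4, group 1; Ca is in period 4, group 2; Ge is in period 4, group 14; As is in period 4, group 15; Se is in period 4, group 16.
Atoms with high Z_eff and room in the valence shell (especially the halogens) have the most exothermic electron affinities.
All lie in period 4; the across-period trend (electron affinity increases left to right) applies, with the exception below.
Note the exception: K has a higher electron affinity than Ca, contrary to the simple trend — adding an electron to Ca (ns²) has to open a new, higher-energy np subshell, which is unfavourable.
Note the exception: Ge has a higher electron affinity than As, contrary to the simple trend — adding an electron to As's half-filled 4p³ is unfavourable, so Ge (4p²) has the more exothermic EA.
For reference (kJ/mol): K 48, Ca 2, Ge 119, As 78, Se 195.
The smallest energy released when a gaseous atom gains an electron among these belongs to Ca.

Ca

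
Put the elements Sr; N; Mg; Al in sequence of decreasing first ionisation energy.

N, Mg, Al, Sr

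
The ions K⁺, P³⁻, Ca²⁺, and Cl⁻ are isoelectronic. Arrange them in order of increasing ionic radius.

Ca²⁺, K⁺, Cl⁻, P³⁻

All of these have 18 electrons, so size is governed by nuclear charge alone: the more protons, the stronger the pull on the same electron cloud, and the smaller the ion.
Nuclear charges: Ca²⁺ (Z=20), K⁺ (Z=19), Cl⁻ (Z=17), P³⁻ (Z=15).
Smallest to largest: Ca²⁺ < K⁺ < Cl⁻ < P³⁻.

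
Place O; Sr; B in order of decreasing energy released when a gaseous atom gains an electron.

O > B > Sr

B is in period 2, group 13; O is in period 2, group 16; Sr is in period 5, group 2.
EA tends to increase across a period and decrease down a group, though the pattern is less regular than for IE or radius.
Neither a single period nor a single group — weigh both effects.
B > Sr: relative to Sr, both the across-period and down-group shifts push B's electron affinity up.
O > B: both are in period 2; the period trend gives O the larger value.
For reference (kJ/mol): B 27, O 141, Sr 5.
So from highest to lowest: O > B > Sr.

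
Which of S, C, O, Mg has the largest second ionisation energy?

The second ionization energy removes an electron from the +1 ion. For each element: S⁺ still has 5 valence electrons; C⁺ still has 3 valence electrons; O⁺ still has 5 valence electrons; Mg⁺ still has 1 valence electron.
All are still removing valence electrons, so compare the +1 ions as you would atoms: IE_2 generally rises across a period (higher Z_eff) and falls down a group (larger shell), subject to the usual subshell exceptions.
Valence configurations: S⁺ [Ne]3s²3p³, C⁺ [He]2s²2p¹, O⁺ [He]2s²2p³, Mg⁺ [Ne]3s¹.
The numbers (kJ/mol): S 2252, C 2353, O 3388, Mg 1451.
Putting it together, IE_2: Mg < S < C < O.

O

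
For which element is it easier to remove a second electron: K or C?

C

IE_2 is the cost of taking one more electron from the +1 cation: K⁺ is the bare [Ar] core; C⁺ still has 3 valence electrons.
Pulling an electron out of a noble-gas core costs far more than removing a remaining valence electron, so K sits at the high end of IE_2.
Tabulated IE_2 (kJ/mol): K 3052, C 2353.
Putting it together, IE_2: C < K.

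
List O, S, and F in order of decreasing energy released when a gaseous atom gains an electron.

F > S > O

Electron affinity generally becomes more exothermic across a period toward the halogens and less exothermic down a group.
Here both period and group differ, so the two effects have to be weighed against each other.
S > O: this pair runs against the simple trend — see the exception note.
F > S: relative to S, both the across-period and down-group shifts push F's electron affinity up.
Note the exception: S has a higher electron affinity than O, contrary to the simple trend — the compact 2p subshell of O repels the added electron more than S's larger 3p does.
Tabulated electron affinity (kJ/mol): O 141, F 328, S 200.
So from highest to lowest: F > S > O.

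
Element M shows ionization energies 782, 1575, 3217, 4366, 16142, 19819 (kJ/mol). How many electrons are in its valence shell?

Look for the largest jump between consecutive ionization energies: IE5/IE4 ≈ 3.7, far larger than any earlier ratio.
That jump marks the point where a core electron is being removed. So the atom has 4 valence electrons.

4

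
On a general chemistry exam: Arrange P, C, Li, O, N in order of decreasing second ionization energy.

Li, O, N, C, P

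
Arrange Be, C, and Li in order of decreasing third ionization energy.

Be > Li > C

The third ionization energy removes an electron from the +2 ion. For each element: Be²⁺ is the bare [He] core; C²⁺ still has 2 valence electrons; Li²⁺ is already 1 electron into the core.
Breaking into a closed-shell core is much more expensive than removing a leftover valence electron — Li and Be have the largest IE_3 here.
Tabulated IE_3 (kJ/mol): Be 14849, C 4620, Li 11815.
Hence IE_3: C < Li < Be.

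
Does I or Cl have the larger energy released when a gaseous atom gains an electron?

Cl

Cl is in period 3, group 17; I is in period 5, group 17.
Adding an electron releases more energy for atoms nearer the top right (short of the noble gases).
All are in group 17, so electron affinity increases up the group.
So Cl has the larger energy released when a gaseous atom gains an electron (Cl > I).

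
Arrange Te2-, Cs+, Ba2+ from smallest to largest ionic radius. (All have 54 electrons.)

All of these have 54 electrons, so size is governed by nuclear charge alone: the more protons, the stronger the pull on the same electron cloud, and the smaller the ion.
Nuclear charges: Ba2+ (Z=56), Cs+ (Z=55), Te2- (Z=52).
Smallest to largest: Ba2+ < Cs+ < Te2-.

Ba2+ < Cs+ < Te2-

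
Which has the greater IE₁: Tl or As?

Across a period the outer electron is held more tightly (higher IE₁); down a group it sits in a higher shell, more shielded, and comes off more easily.
Here both period and group differ, so the two effects have to be weighed against each other.
As > Tl: both effects reinforce here, so As is clearly the higher of the two.
Tabulated first ionization energy (kJ/mol): As 947, Tl 589.
So As has the greater IE₁ (As > Tl).

As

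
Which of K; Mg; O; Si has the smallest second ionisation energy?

IE_2 is the cost of taking one more electron from the +1 cation: K⁺ is the bare [Ar] core; Mg⁺ still has 1 valence electron; O⁺ still has 5 valence electrons; Si⁺ still has 3 valence electrons.
Usually core removal costs more than valence removal, but here the competition is close: a tightly held n=2 valence electron can cost more to remove than an n=3 core electron, so the actual values have to decide it.
Valence configurations: Mg⁺ [Ne]3s¹, O⁺ [He]2s²2p³, Si⁺ [Ne]3s²3p¹.
Approximate IE_2 values (kJ/mol): K 3052, Mg 1451, O 3388, Si 1577.
Overall IE_2 order: Mg < Si < K < O.

Mg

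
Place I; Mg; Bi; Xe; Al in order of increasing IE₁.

Mg is in period 3, group 2; Al is in period 3, group 13; I is in period 5, group 17; Xe is in period 5, group 18; Bi is in period 6, group 15.
Removing the outermost electron gets harder across a period and easier down a group.
These span different periods and groups, so the two trends combine.
Bi > Al: the two effects oppose for this pair; the across-period effect wins (703 vs 578 kJ/mol).
Mg > Bi: the two effects oppose for this pair; the down-group effect wins (738 vs 703 kJ/mol).
I > Mg: the two effects oppose for this pair; the across-period effect wins (1008 vs 738 kJ/mol).
Xe > I: Xe lies to the right of I in period 5, so the across-period effect alone puts Xe higher.
Note the exception: Mg has a higher first ionization energy than Al, contrary to the simple trend — Al's single 3p electron is easier to remove than one from Mg's filled 3s².
Tabulated first ionization energy (kJ/mol): Mg 738, Al 578, I 1008, Xe 1170, Bi 703.
So from lowest to highest: Al < Bi < Mg < I < Xe.

Al < Bi < Mg < I < Xe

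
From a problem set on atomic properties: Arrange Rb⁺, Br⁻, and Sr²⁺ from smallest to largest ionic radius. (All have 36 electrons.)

Sr²⁺ < Rb⁺ < Br⁻

All of these have 36 electrons, so size is governed by nuclear charge alone: the more protons, the stronger the pull on the same electron cloud, and the smaller the ion.
Nuclear charges: Sr²⁺ (Z=38), Rb⁺ (Z=37), Br⁻ (Z=35).
Smallest to largest: Sr²⁺ < Rb⁺ < Br⁻.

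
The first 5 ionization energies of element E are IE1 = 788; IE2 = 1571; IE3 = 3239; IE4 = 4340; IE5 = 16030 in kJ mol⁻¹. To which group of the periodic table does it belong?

Group 14

Look for the largest jump between consecutive ionization energies: IE5/IE4 ≈ 3.7, far larger than any earlier ratio.
That jump marks the point where a core electron is being removed. So the atom has 4 valence electrons.
A main-group element with 4 valence electrons is in group 14.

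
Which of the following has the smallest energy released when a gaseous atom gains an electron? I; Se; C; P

C is in period 2, group 14; P is in period 3, group 15; Se is in period 4, group 16; I is in period 5, group 17.
Electron affinity generally becomes more exothermic across a period toward the halogens and less exothermic down a group.
These sit on a diagonal, where the across-period and down-group effects partly cancel.
C > P: period and group pull opposite ways; the down-group shift dominates (122 vs 72 kJ/mol).
Se > C: the two effects oppose for this pair; the across-period effect wins (195 vs 122 kJ/mol).
I > Se: the two effects oppose for this pair; the across-period effect wins (295 vs 195 kJ/mol).
For reference (kJ/mol): C 122, P 72, Se 195, I 295.
The smallest energy released when a gaseous atom gains an electron among these belongs to P.

P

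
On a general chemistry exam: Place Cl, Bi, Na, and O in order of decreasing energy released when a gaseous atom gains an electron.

Cl > O > Bi > Na

O is in period 2, group 16; Na is in period 3, group 1; Cl is in period 3, group 17; Bi is in period 6, group 15.
EA tends to increase across a period and decrease down a group, though the pattern is less regular than for IE or radius.
These span different periods and groups, so the two trends combine.
Bi > Na: period and group pull opposite ways; the across-period shift dominates (91 vs 53 kJ/mol).
O > Bi: both effects reinforce here, so O is clearly the higher of the two.
Cl > O: period and group pull opposite ways; the across-period shift dominates (349 vs 141 kJ/mol).
Tabulated electron affinity (kJ/mol): O 141, Na 53, Cl 349, Bi 91.
So from highest to lowest: Cl > O > Bi > Na.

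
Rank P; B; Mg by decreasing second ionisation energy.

Consider each +1 ion: P⁺ still has 4 valence electrons; B⁺ still has 2 valence electrons; Mg⁺ still has 1 valence electron.
All are still removing valence electrons, so compare the +1 ions as you would atoms: IE_2 generally rises across a period (higher Z_eff) and falls down a group (larger shell), subject to the usual subshell exceptions.
Valence configurations: P⁺ [Ne]3s²3p², B⁺ [He]2s², Mg⁺ [Ne]3s¹.
Tabulated IE_2 (kJ/mol): P 1907, B 2427, Mg 1451.
Putting it together, IE_2: Mg < P < B.

B > P > Mg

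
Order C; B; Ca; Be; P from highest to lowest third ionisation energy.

Be, Ca, C, B, P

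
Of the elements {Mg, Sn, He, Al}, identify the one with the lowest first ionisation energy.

Al

He is in period 1, group 18; Mg is in period 3, group 2; Al is in period 3, group 13; Sn is in period 5, group 14.
Across a period the outer electron is held more tightly (higher IE₁); down a group it sits in a higher shell, more shielded, and comes off more easily.
Neither a single period nor a single group — weigh both effects.
Sn > Al: the two effects oppose for this pair; the across-period effect wins (709 vs 578 kJ/mol).
Mg > Sn: period and group pull opposite ways; the down-group shift dominates (738 vs 709 kJ/mol).
He > Mg: relative to Mg, both the across-period and down-group shifts push He's first ionization energy up.
Note the exception: Mg has a higher first ionization energy than Al, contrary to the simple trend — Al's single 3p electron is easier to remove than one from Mg's filled 3s².
Approximate values (kJ/mol): He 2372, Mg 738, Al 578, Sn 709.
The lowest first ionisation energy among these belongs to Al.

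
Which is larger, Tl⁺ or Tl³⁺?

Tl⁺

Both ions have Z = 81 protons, but Tl³⁺ has lost more electrons, so its remaining electrons feel a larger effective nuclear charge per electron and are pulled in more tightly.
Higher positive charge → smaller ion, so Tl⁺ > Tl³⁺.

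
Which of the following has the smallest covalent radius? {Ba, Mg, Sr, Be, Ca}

Be

Be is in period 2, group 2; Mg is in period 3, group 2; Ca is in period 4, group 2; Sr is in period 5, group 2; Ba is in period 6, group 2.
Moving right in a period, electrons are added to the same shell under a stronger nuclear pull, so atoms get smaller; moving down, a new shell is opened and atoms get larger.
All are in group 2, so atomic radius increases down the group.
The smallest covalent radius among these belongs to Be.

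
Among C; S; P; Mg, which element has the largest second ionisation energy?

Consider each +1 ion: C⁺ still has 3 valence electrons; S⁺ still has 5 valence electrons; P⁺ still has 4 valence electrons; Mg⁺ still has 1 valence electron.
All are still removing valence electrons, so compare the +1 ions as you would atoms: IE_2 generally rises across a period (higher Z_eff) and falls down a group (larger shell), subject to the usual subshell exceptions.
Valence configurations: C⁺ [He]2s²2p¹, S⁺ [Ne]3s²3p³, P⁺ [Ne]3s²3p², Mg⁺ [Ne]3s¹.
Tabulated IE_2 (kJ/mol): C 2353, S 2252, P 1907, Mg 1451.
Hence IE_2: Mg < P < S < C.

C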